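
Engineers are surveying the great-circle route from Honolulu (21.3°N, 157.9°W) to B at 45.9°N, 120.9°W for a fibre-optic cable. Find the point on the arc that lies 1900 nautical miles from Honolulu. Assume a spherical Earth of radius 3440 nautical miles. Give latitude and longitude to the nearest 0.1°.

≈ 42.3°N, 129.6°W

Convert each endpoint to a unit vector on the sphere (x = cos φ cos λ, y = cos φ sin λ, z = sin φ).
The central angle between the endpoints is δ = arccos(p₁·p₂) ≈ 0.678 rad (38.9°). The total great-circle distance is δ·R ≈ 0.678 × 3440 ≈ 2333 nmi, so the target fraction is f = 1900/2333 ≈ 0.814.
Interpolate at f ≈ 0.814 with slerp weights a = sin((1−f)δ)/sin δ ≈ 0.200, b = sin(fδ)/sin δ ≈ 0.836.
p = a·p₁ + b·p₂ ≈ (-0.472, -0.570, 0.673); φ = arcsin(p_z) ≈ 42.32°, λ = atan2(p_y, p_x) ≈ -129.63°.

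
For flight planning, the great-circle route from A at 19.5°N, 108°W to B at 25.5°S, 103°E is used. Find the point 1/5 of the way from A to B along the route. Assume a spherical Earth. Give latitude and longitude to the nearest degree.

Convert each endpoint to a unit vector on the sphere (x = cos φ cos λ, y = cos φ sin λ, z = sin φ).
The central angle between the endpoints is δ = arccos(p₁·p₂) ≈ 2.632 rad (150.8°).
Interpolate at f = 1/5 with slerp weights a = sin((1−f)δ)/sin δ ≈ 1.764, b = sin(fδ)/sin δ ≈ 1.030.
p = a·p₁ + b·p₂ ≈ (-0.723, -0.675, 0.145); φ = arcsin(p_z) ≈ 8.36°, λ = atan2(p_y, p_x) ≈ -136.95°.

≈ 8°N, 137°W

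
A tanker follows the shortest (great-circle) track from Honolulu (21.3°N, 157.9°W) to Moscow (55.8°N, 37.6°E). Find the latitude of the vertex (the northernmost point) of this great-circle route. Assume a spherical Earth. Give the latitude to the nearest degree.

The great circle lies in the plane with unit normal n̂ = (p₁ × p₂)/|p₁ × p₂|.
Here n̂_z ≈ -0.143; the vertex latitude is φ_max = arccos|n̂_z| ≈ 81.8°.
Check via Clairaut: cos φ_max = |cos φ₁| · sin C = cos(21.3°)·sin(8.8°) ≈ 0.143, again giving ≈ 81.8°.

≈ 82°N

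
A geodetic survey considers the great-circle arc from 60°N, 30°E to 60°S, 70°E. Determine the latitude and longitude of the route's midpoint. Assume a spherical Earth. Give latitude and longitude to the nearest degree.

≈ 0°N, 50°E

From cos δ = sin φ₁ sin φ₂ + cos φ₁ cos φ₂ cos Δλ, the central angle is δ ≈ 2.163 rad (124.0°).
Interpolate at f = 1/2 with slerp weights a = sin((1−f)δ)/sin δ ≈ 1.064, b = sin(fδ)/sin δ ≈ 1.064.
p = a·p₁ + b·p₂ ≈ (0.643, 0.766, 0.000); φ = arcsin(p_z) ≈ 0.00°, λ = atan2(p_y, p_x) ≈ 50.00°.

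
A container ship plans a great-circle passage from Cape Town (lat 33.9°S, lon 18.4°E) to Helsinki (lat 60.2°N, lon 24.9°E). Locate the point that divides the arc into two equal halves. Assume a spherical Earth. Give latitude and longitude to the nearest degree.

The haversine formula gives a central angle δ ≈ 1.645 rad (94.3°) between the endpoints.
Interpolate at f = 1/2 with slerp weights a = sin((1−f)δ)/sin δ ≈ 0.735, b = sin(fδ)/sin δ ≈ 0.735.
p = a·p₁ + b·p₂ ≈ (0.910, 0.346, 0.228); φ = arcsin(p_z) ≈ 13.17°, λ = atan2(p_y, p_x) ≈ 20.83°.

≈ lat 13°N, lon 21°E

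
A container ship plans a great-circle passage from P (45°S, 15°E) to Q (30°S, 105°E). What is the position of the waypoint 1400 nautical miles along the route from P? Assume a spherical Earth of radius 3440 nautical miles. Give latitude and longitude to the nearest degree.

Write both endpoints as unit vectors p₁, p₂ with components (cos φ cos λ, cos φ sin λ, sin φ).
The central angle between the endpoints is δ = arccos(p₁·p₂) ≈ 1.209 rad (69.3°). The total great-circle distance is δ·R ≈ 1.209 × 3440 ≈ 4160 nmi, so the target fraction is f = 1400/4160 ≈ 0.337.
Interpolate at f ≈ 0.337 with slerp weights a = sin((1−f)δ)/sin δ ≈ 0.769, b = sin(fδ)/sin δ ≈ 0.423.
p = a·p₁ + b·p₂ ≈ (0.430, 0.495, -0.755); φ = arcsin(p_z) ≈ -49.04°, λ = atan2(p_y, p_x) ≈ 48.99°.

≈ (49°S, 49°E)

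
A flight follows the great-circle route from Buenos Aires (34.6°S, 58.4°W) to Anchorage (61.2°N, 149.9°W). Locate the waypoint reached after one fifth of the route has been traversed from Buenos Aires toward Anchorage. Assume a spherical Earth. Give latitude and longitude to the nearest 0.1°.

≈ 13.9°S, 72.0°W

Write both endpoints as unit vectors p₁, p₂ with components (cos φ cos λ, cos φ sin λ, sin φ).
The central angle between the endpoints is δ = arccos(p₁·p₂) ≈ 2.104 rad (120.5°).
Interpolate at f = 1/5 with slerp weights a = sin((1−f)δ)/sin δ ≈ 1.154, b = sin(fδ)/sin δ ≈ 0.474.
p = a·p₁ + b·p₂ ≈ (0.300, -0.923, -0.240); φ = arcsin(p_z) ≈ -13.86°, λ = atan2(p_y, p_x) ≈ -72.00°.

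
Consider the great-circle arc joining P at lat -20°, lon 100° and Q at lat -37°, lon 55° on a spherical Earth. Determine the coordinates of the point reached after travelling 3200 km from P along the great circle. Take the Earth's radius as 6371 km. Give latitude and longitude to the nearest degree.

≈ lat -33°, lon 71°

From cos δ = sin φ₁ sin φ₂ + cos φ₁ cos φ₂ cos Δλ, the central angle is δ ≈ 0.743 rad (42.6°). The total great-circle distance is δ·R ≈ 0.743 × 6371 ≈ 4733 km, so the target fraction is f = 3200/4733 ≈ 0.676.
Interpolate at f ≈ 0.676 with slerp weights a = sin((1−f)δ)/sin δ ≈ 0.352, b = sin(fδ)/sin δ ≈ 0.712.
p = a·p₁ + b·p₂ ≈ (0.269, 0.792, -0.549); φ = arcsin(p_z) ≈ -33.29°, λ = atan2(p_y, p_x) ≈ 71.26°.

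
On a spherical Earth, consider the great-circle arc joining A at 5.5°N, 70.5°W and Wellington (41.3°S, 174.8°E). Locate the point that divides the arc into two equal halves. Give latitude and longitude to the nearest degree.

≈ 30°S, 116°W

Write both endpoints as unit vectors p₁, p₂ with components (cos φ cos λ, cos φ sin λ, sin φ).
The central angle between the endpoints is δ = arccos(p₁·p₂) ≈ 1.956 rad (112.1°).
Interpolate at f = 1/2 with slerp weights a = sin((1−f)δ)/sin δ ≈ 0.895, b = sin(fδ)/sin δ ≈ 0.895.
p = a·p₁ + b·p₂ ≈ (-0.372, -0.779, -0.505); φ = arcsin(p_z) ≈ -30.32°, λ = atan2(p_y, p_x) ≈ -115.54°.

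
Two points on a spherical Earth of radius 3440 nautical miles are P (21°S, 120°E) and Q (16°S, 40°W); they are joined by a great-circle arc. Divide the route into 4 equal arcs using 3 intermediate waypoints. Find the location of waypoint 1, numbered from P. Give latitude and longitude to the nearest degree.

From cos δ = sin φ₁ sin φ₂ + cos φ₁ cos φ₂ cos Δλ, the central angle is δ ≈ 2.411 rad (138.1°).
Interpolate at f = 1/4 with slerp weights a = sin((1−f)δ)/sin δ ≈ 1.456, b = sin(fδ)/sin δ ≈ 0.849.
p = a·p₁ + b·p₂ ≈ (-0.054, 0.653, -0.756); φ = arcsin(p_z) ≈ -49.10°, λ = atan2(p_y, p_x) ≈ 94.77°.

≈ (49°S, 95°E)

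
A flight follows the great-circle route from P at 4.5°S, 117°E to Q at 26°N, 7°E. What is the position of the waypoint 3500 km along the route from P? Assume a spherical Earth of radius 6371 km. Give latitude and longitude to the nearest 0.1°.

Write both endpoints as unit vectors p₁, p₂ with components (cos φ cos λ, cos φ sin λ, sin φ).
The central angle between the endpoints is δ = arccos(p₁·p₂) ≈ 1.919 rad (109.9°). The total great-circle distance is δ·R ≈ 1.919 × 6371 ≈ 12224 km, so the target fraction is f = 3500/12224 ≈ 0.286.
Interpolate at f ≈ 0.286 with slerp weights a = sin((1−f)δ)/sin δ ≈ 1.042, b = sin(fδ)/sin δ ≈ 0.555.
p = a·p₁ + b·p₂ ≈ (0.024, 0.987, 0.162); φ = arcsin(p_z) ≈ 9.31°, λ = atan2(p_y, p_x) ≈ 88.62°.

≈ 9.3°N, 88.6°E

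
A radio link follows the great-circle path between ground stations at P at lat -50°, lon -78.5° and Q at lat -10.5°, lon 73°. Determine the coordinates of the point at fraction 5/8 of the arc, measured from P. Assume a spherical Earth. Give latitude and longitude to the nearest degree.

≈ lat -50°, lon 52°

Write both endpoints as unit vectors p₁, p₂ with components (cos φ cos λ, cos φ sin λ, sin φ).
The central angle between the endpoints is δ = arccos(p₁·p₂) ≈ 2.000 rad (114.6°).
Interpolate at f = 5/8 with slerp weights a = sin((1−f)δ)/sin δ ≈ 0.749, b = sin(fδ)/sin δ ≈ 1.043.
p = a·p₁ + b·p₂ ≈ (0.396, 0.509, -0.764); φ = arcsin(p_z) ≈ -49.84°, λ = atan2(p_y, p_x) ≈ 52.12°.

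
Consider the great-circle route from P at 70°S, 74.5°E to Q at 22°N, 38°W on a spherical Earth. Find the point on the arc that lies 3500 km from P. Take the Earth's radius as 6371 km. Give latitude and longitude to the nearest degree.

≈ 57°S, 4°E

Convert each endpoint to a unit vector on the sphere (x = cos φ cos λ, y = cos φ sin λ, z = sin φ).
The central angle between the endpoints is δ = arccos(p₁·p₂) ≈ 2.064 rad (118.3°). The total great-circle distance is δ·R ≈ 2.064 × 6371 ≈ 13149 km, so the target fraction is f = 3500/13149 ≈ 0.266.
Interpolate at f ≈ 0.266 with slerp weights a = sin((1−f)δ)/sin δ ≈ 1.133, b = sin(fδ)/sin δ ≈ 0.593.
p = a·p₁ + b·p₂ ≈ (0.537, 0.035, -0.843); φ = arcsin(p_z) ≈ -57.46°, λ = atan2(p_y, p_x) ≈ 3.75°.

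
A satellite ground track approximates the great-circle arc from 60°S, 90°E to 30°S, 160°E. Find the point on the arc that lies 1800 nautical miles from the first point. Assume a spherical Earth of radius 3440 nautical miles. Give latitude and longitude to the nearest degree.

≈ 48°S, 139°E

Write both endpoints as unit vectors p₁, p₂ with components (cos φ cos λ, cos φ sin λ, sin φ).
The central angle between the endpoints is δ = arccos(p₁·p₂) ≈ 0.951 rad (54.5°). The total great-circle distance is δ·R ≈ 0.951 × 3440 ≈ 3270 nmi, so the target fraction is f = 1800/3270 ≈ 0.550.
Interpolate at f ≈ 0.550 with slerp weights a = sin((1−f)δ)/sin δ ≈ 0.509, b = sin(fδ)/sin δ ≈ 0.614.
p = a·p₁ + b·p₂ ≈ (-0.500, 0.437, -0.748); φ = arcsin(p_z) ≈ -48.43°, λ = atan2(p_y, p_x) ≈ 138.86°.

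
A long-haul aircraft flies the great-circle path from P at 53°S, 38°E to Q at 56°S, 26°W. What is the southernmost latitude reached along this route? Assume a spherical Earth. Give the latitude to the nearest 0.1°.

The great circle lies in the plane with unit normal n̂ = (p₁ × p₂)/|p₁ × p₂|.
Here n̂_z ≈ -0.515; the vertex latitude is φ_max = arccos|n̂_z| ≈ 59.0°.
Check via Clairaut: cos φ_max = |cos φ₁| · sin C = cos(53.0°)·sin(121.1°) ≈ 0.515, again giving ≈ 59.0°.

≈ 59.0°S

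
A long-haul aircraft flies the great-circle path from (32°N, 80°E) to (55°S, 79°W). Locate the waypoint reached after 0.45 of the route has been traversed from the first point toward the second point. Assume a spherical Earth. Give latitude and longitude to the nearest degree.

≈ (31°S, 51°E)

From cos δ = sin φ₁ sin φ₂ + cos φ₁ cos φ₂ cos Δλ, the central angle is δ ≈ 2.664 rad (152.6°).
Interpolate at f = 0.45 with slerp weights a = sin((1−f)δ)/sin δ ≈ 2.164, b = sin(fδ)/sin δ ≈ 2.028.
p = a·p₁ + b·p₂ ≈ (0.541, 0.666, -0.514); φ = arcsin(p_z) ≈ -30.93°, λ = atan2(p_y, p_x) ≈ 50.93°.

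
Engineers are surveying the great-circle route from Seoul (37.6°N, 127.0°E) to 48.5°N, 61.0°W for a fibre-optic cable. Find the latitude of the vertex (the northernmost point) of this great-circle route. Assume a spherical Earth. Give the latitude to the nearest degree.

The great circle lies in the plane with unit normal n̂ = (p₁ × p₂)/|p₁ × p₂|.
Here n̂_z ≈ +0.073; the vertex latitude is φ_max = arccos|n̂_z| ≈ 85.8°.

≈ 86°N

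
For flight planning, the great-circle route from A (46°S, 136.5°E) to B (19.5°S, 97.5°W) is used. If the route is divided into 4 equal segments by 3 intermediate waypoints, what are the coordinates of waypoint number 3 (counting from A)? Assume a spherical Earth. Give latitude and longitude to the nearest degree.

Convert each endpoint to a unit vector on the sphere (x = cos φ cos λ, y = cos φ sin λ, z = sin φ).
The central angle between the endpoints is δ = arccos(p₁·p₂) ≈ 1.716 rad (98.3°).
Interpolate at f = 3/4 with slerp weights a = sin((1−f)δ)/sin δ ≈ 0.420, b = sin(fδ)/sin δ ≈ 0.970.
p = a·p₁ + b·p₂ ≈ (-0.331, -0.706, -0.626); φ = arcsin(p_z) ≈ -38.78°, λ = atan2(p_y, p_x) ≈ -115.14°.

≈ (39°S, 115°W)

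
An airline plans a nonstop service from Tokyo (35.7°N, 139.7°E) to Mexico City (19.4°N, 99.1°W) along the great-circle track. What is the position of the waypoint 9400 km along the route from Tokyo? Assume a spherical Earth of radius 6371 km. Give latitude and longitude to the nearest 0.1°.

Convert each endpoint to a unit vector on the sphere (x = cos φ cos λ, y = cos φ sin λ, z = sin φ).
The central angle between the endpoints is δ = arccos(p₁·p₂) ≈ 1.775 rad (101.7°). The total great-circle distance is δ·R ≈ 1.775 × 6371 ≈ 11310 km, so the target fraction is f = 9400/11310 ≈ 0.831.
Interpolate at f ≈ 0.831 with slerp weights a = sin((1−f)δ)/sin δ ≈ 0.302, b = sin(fδ)/sin δ ≈ 1.017.
p = a·p₁ + b·p₂ ≈ (-0.338, -0.788, 0.514); φ = arcsin(p_z) ≈ 30.91°, λ = atan2(p_y, p_x) ≈ -113.23°.

≈ 30.9°N, 113.2°W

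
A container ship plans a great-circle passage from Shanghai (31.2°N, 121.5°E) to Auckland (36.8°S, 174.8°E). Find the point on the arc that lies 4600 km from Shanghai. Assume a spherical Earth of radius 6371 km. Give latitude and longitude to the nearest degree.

≈ 2°S, 147°E

Convert each endpoint to a unit vector on the sphere (x = cos φ cos λ, y = cos φ sin λ, z = sin φ).
The central angle between the endpoints is δ = arccos(p₁·p₂) ≈ 1.472 rad (84.3°). The total great-circle distance is δ·R ≈ 1.472 × 6371 ≈ 9376 km, so the target fraction is f = 4600/9376 ≈ 0.491.
Interpolate at f ≈ 0.491 with slerp weights a = sin((1−f)δ)/sin δ ≈ 0.685, b = sin(fδ)/sin δ ≈ 0.664.
p = a·p₁ + b·p₂ ≈ (-0.836, 0.548, -0.043); φ = arcsin(p_z) ≈ -2.47°, λ = atan2(p_y, p_x) ≈ 146.76°.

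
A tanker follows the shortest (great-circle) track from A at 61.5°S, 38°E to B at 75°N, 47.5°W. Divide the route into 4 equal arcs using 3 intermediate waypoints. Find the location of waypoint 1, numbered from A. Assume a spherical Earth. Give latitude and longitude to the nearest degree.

Convert each endpoint to a unit vector on the sphere (x = cos φ cos λ, y = cos φ sin λ, z = sin φ).
The central angle between the endpoints is δ = arccos(p₁·p₂) ≈ 2.567 rad (147.1°).
Interpolate at f = 1/4 with slerp weights a = sin((1−f)δ)/sin δ ≈ 1.725, b = sin(fδ)/sin δ ≈ 1.101.
p = a·p₁ + b·p₂ ≈ (0.841, 0.297, -0.453); φ = arcsin(p_z) ≈ -26.91°, λ = atan2(p_y, p_x) ≈ 19.43°.

≈ 27°S, 19°E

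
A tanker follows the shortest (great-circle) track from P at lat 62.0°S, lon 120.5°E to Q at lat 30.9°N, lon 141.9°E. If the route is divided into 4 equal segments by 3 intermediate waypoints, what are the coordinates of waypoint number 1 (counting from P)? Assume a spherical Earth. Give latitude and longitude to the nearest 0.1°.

Convert each endpoint to a unit vector on the sphere (x = cos φ cos λ, y = cos φ sin λ, z = sin φ).
The central angle between the endpoints is δ = arccos(p₁·p₂) ≈ 1.649 rad (94.5°).
Interpolate at f = 1/4 with slerp weights a = sin((1−f)δ)/sin δ ≈ 0.948, b = sin(fδ)/sin δ ≈ 0.402.
p = a·p₁ + b·p₂ ≈ (-0.497, 0.596, -0.630); φ = arcsin(p_z) ≈ -39.08°, λ = atan2(p_y, p_x) ≈ 129.83°.

≈ lat 39.1°S, lon 129.8°E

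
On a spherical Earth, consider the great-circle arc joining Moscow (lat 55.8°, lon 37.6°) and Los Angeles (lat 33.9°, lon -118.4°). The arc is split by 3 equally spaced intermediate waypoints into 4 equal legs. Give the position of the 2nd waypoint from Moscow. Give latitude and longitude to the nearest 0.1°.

≈ lat 74.3°, lon -82.6°

The haversine formula gives a central angle δ ≈ 1.536 rad (88.0°) between the endpoints.
Interpolate at f = 2/4 with slerp weights a = sin((1−f)δ)/sin δ ≈ 0.695, b = sin(fδ)/sin δ ≈ 0.695.
p = a·p₁ + b·p₂ ≈ (0.035, -0.269, 0.962); φ = arcsin(p_z) ≈ 74.25°, λ = atan2(p_y, p_x) ≈ -82.56°.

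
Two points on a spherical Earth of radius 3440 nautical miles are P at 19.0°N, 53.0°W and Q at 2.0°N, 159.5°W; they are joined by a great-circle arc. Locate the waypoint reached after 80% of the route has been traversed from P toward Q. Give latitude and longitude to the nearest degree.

≈ 9°N, 140°W

The haversine formula gives a central angle δ ≈ 1.831 rad (104.9°) between the endpoints.
Interpolate at f = 0.80 with slerp weights a = sin((1−f)δ)/sin δ ≈ 0.370, b = sin(fδ)/sin δ ≈ 1.029.
p = a·p₁ + b·p₂ ≈ (-0.752, -0.640, 0.157); φ = arcsin(p_z) ≈ 9.00°, λ = atan2(p_y, p_x) ≈ -139.62°.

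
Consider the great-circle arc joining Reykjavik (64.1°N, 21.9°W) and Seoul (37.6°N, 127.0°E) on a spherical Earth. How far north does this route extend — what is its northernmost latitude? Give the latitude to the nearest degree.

The great circle lies in the plane with unit normal n̂ = (p₁ × p₂)/|p₁ × p₂|.
Here n̂_z ≈ +0.185; the vertex latitude is φ_max = arccos|n̂_z| ≈ 79.4°.

≈ 79°N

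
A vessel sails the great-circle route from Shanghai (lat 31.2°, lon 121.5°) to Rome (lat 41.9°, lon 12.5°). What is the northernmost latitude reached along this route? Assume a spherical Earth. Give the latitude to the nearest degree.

The great circle lies in the plane with unit normal n̂ = (p₁ × p₂)/|p₁ × p₂|.
Here n̂_z ≈ -0.608; the vertex latitude is φ_max = arccos|n̂_z| ≈ 52.6°.

≈ 53°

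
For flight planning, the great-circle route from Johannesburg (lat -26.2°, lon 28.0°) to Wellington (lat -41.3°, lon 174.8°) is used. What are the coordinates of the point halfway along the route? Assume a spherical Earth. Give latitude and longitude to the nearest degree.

Write both endpoints as unit vectors p₁, p₂ with components (cos φ cos λ, cos φ sin λ, sin φ).
The central angle between the endpoints is δ = arccos(p₁·p₂) ≈ 1.847 rad (105.8°).
Interpolate at f = 1/2 with slerp weights a = sin((1−f)δ)/sin δ ≈ 0.829, b = sin(fδ)/sin δ ≈ 0.829.
p = a·p₁ + b·p₂ ≈ (0.037, 0.406, -0.913); φ = arcsin(p_z) ≈ -65.96°, λ = atan2(p_y, p_x) ≈ 84.85°.

≈ lat -66°, lon 85°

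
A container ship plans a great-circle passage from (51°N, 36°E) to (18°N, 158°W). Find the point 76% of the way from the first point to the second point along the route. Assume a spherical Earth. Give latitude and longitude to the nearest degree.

≈ (44°N, 164°W)

The haversine formula gives a central angle δ ≈ 1.918 rad (109.9°) between the endpoints.
Interpolate at f = 0.76 with slerp weights a = sin((1−f)δ)/sin δ ≈ 0.473, b = sin(fδ)/sin δ ≈ 1.057.
p = a·p₁ + b·p₂ ≈ (-0.691, -0.202, 0.694); φ = arcsin(p_z) ≈ 43.93°, λ = atan2(p_y, p_x) ≈ -163.73°.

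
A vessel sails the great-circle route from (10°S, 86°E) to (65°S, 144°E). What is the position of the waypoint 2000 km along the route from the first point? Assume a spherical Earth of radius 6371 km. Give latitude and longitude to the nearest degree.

≈ (26°S, 94°E)

Write both endpoints as unit vectors p₁, p₂ with components (cos φ cos λ, cos φ sin λ, sin φ).
The central angle between the endpoints is δ = arccos(p₁·p₂) ≈ 1.183 rad (67.8°). The total great-circle distance is δ·R ≈ 1.183 × 6371 ≈ 7538 km, so the target fraction is f = 2000/7538 ≈ 0.265.
Interpolate at f ≈ 0.265 with slerp weights a = sin((1−f)δ)/sin δ ≈ 0.825, b = sin(fδ)/sin δ ≈ 0.334.
p = a·p₁ + b·p₂ ≈ (-0.057, 0.893, -0.446); φ = arcsin(p_z) ≈ -26.46°, λ = atan2(p_y, p_x) ≈ 93.67°.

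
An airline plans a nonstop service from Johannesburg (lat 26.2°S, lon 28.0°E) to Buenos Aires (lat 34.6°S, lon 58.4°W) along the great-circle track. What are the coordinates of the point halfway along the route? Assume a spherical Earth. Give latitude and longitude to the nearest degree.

≈ lat 39°S, lon 13°W

Convert each endpoint to a unit vector on the sphere (x = cos φ cos λ, y = cos φ sin λ, z = sin φ).
The central angle between the endpoints is δ = arccos(p₁·p₂) ≈ 1.269 rad (72.7°).
Interpolate at f = 1/2 with slerp weights a = sin((1−f)δ)/sin δ ≈ 0.621, b = sin(fδ)/sin δ ≈ 0.621.
p = a·p₁ + b·p₂ ≈ (0.760, -0.174, -0.627); φ = arcsin(p_z) ≈ -38.81°, λ = atan2(p_y, p_x) ≈ -12.88°.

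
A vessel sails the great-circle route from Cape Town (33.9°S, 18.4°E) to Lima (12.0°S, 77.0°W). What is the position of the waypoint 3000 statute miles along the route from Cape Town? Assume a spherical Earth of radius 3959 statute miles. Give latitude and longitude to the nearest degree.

Convert each endpoint to a unit vector on the sphere (x = cos φ cos λ, y = cos φ sin λ, z = sin φ).
The central angle between the endpoints is δ = arccos(p₁·p₂) ≈ 1.531 rad (87.7°). The total great-circle distance is δ·R ≈ 1.531 × 3959 ≈ 6062 mi, so the target fraction is f = 3000/6062 ≈ 0.495.
Interpolate at f ≈ 0.495 with slerp weights a = sin((1−f)δ)/sin δ ≈ 0.699, b = sin(fδ)/sin δ ≈ 0.688.
p = a·p₁ + b·p₂ ≈ (0.702, -0.472, -0.533); φ = arcsin(p_z) ≈ -32.21°, λ = atan2(p_y, p_x) ≈ -33.94°.

≈ (32°S, 34°W)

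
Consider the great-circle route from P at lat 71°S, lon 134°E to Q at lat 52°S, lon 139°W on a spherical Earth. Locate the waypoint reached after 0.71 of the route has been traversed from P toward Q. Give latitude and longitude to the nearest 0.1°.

≈ lat 61.8°S, lon 151.5°W

Write both endpoints as unit vectors p₁, p₂ with components (cos φ cos λ, cos φ sin λ, sin φ).
The central angle between the endpoints is δ = arccos(p₁·p₂) ≈ 0.714 rad (40.9°).
Interpolate at f = 0.71 with slerp weights a = sin((1−f)δ)/sin δ ≈ 0.314, b = sin(fδ)/sin δ ≈ 0.741.
p = a·p₁ + b·p₂ ≈ (-0.415, -0.226, -0.881); φ = arcsin(p_z) ≈ -61.77°, λ = atan2(p_y, p_x) ≈ -151.46°.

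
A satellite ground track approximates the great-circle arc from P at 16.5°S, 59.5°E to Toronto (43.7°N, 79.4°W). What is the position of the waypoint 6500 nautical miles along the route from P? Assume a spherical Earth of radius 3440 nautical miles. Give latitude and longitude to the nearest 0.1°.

≈ 48.9°N, 39.6°W

Write both endpoints as unit vectors p₁, p₂ with components (cos φ cos λ, cos φ sin λ, sin φ).
The central angle between the endpoints is δ = arccos(p₁·p₂) ≈ 2.373 rad (135.9°). The total great-circle distance is δ·R ≈ 2.373 × 3440 ≈ 8162 nmi, so the target fraction is f = 6500/8162 ≈ 0.796.
Interpolate at f ≈ 0.796 with slerp weights a = sin((1−f)δ)/sin δ ≈ 0.668, b = sin(fδ)/sin δ ≈ 1.366.
p = a·p₁ + b·p₂ ≈ (0.507, -0.419, 0.754); φ = arcsin(p_z) ≈ 48.91°, λ = atan2(p_y, p_x) ≈ -39.57°.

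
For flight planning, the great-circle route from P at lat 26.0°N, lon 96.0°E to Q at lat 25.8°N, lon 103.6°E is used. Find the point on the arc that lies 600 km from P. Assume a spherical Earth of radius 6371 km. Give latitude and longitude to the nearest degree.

≈ lat 26°N, lon 102°E

Convert each endpoint to a unit vector on the sphere (x = cos φ cos λ, y = cos φ sin λ, z = sin φ).
The central angle between the endpoints is δ = arccos(p₁·p₂) ≈ 0.119 rad (6.8°). The total great-circle distance is δ·R ≈ 0.119 × 6371 ≈ 760 km, so the target fraction is f = 600/760 ≈ 0.789.
Interpolate at f ≈ 0.789 with slerp weights a = sin((1−f)δ)/sin δ ≈ 0.211, b = sin(fδ)/sin δ ≈ 0.790.
p = a·p₁ + b·p₂ ≈ (-0.187, 0.880, 0.436); φ = arcsin(p_z) ≈ 25.88°, λ = atan2(p_y, p_x) ≈ 102.00°.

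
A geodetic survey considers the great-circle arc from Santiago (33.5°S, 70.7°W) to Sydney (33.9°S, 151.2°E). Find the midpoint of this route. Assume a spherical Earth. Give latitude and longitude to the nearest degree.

Convert each endpoint to a unit vector on the sphere (x = cos φ cos λ, y = cos φ sin λ, z = sin φ).
The central angle between the endpoints is δ = arccos(p₁·p₂) ≈ 1.780 rad (102.0°).
Interpolate at f = 1/2 with slerp weights a = sin((1−f)δ)/sin δ ≈ 0.794, b = sin(fδ)/sin δ ≈ 0.794.
p = a·p₁ + b·p₂ ≈ (-0.359, -0.307, -0.881); φ = arcsin(p_z) ≈ -61.80°, λ = atan2(p_y, p_x) ≈ -139.40°.

≈ (62°S, 139°W)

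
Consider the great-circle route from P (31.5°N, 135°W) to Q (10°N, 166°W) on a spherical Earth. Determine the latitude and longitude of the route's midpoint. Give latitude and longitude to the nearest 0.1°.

≈ (21.5°N, 151.6°W)

Convert each endpoint to a unit vector on the sphere (x = cos φ cos λ, y = cos φ sin λ, z = sin φ).
The central angle between the endpoints is δ = arccos(p₁·p₂) ≈ 0.626 rad (35.9°).
Interpolate at f = 1/2 with slerp weights a = sin((1−f)δ)/sin δ ≈ 0.526, b = sin(fδ)/sin δ ≈ 0.526.
p = a·p₁ + b·p₂ ≈ (-0.819, -0.442, 0.366); φ = arcsin(p_z) ≈ 21.46°, λ = atan2(p_y, p_x) ≈ -151.64°.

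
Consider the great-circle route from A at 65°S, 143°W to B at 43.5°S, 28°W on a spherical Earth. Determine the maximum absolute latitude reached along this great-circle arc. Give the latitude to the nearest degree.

≈ 71°S

The great circle lies in the plane with unit normal n̂ = (p₁ × p₂)/|p₁ × p₂|.
Here n̂_z ≈ +0.320; the vertex latitude is φ_max = arccos|n̂_z| ≈ 71.4°.
Check via Clairaut: cos φ_max = |cos φ₁| · sin C = cos(65.0°)·sin(130.9°) ≈ 0.320, again giving ≈ 71.4°.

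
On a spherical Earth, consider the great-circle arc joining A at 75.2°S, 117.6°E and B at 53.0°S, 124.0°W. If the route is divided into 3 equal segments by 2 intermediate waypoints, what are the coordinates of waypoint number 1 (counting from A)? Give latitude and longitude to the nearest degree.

Convert each endpoint to a unit vector on the sphere (x = cos φ cos λ, y = cos φ sin λ, z = sin φ).
The central angle between the endpoints is δ = arccos(p₁·p₂) ≈ 0.797 rad (45.7°).
Interpolate at f = 1/3 with slerp weights a = sin((1−f)δ)/sin δ ≈ 0.708, b = sin(fδ)/sin δ ≈ 0.367.
p = a·p₁ + b·p₂ ≈ (-0.207, -0.023, -0.978); φ = arcsin(p_z) ≈ -77.96°, λ = atan2(p_y, p_x) ≈ -173.73°.

≈ 78°S, 174°W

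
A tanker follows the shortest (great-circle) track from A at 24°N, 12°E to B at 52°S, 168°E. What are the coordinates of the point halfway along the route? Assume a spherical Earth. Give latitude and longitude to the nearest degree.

≈ 41°S, 47°E

Write both endpoints as unit vectors p₁, p₂ with components (cos φ cos λ, cos φ sin λ, sin φ).
The central angle between the endpoints is δ = arccos(p₁·p₂) ≈ 2.558 rad (146.5°).
Interpolate at f = 1/2 with slerp weights a = sin((1−f)δ)/sin δ ≈ 1.737, b = sin(fδ)/sin δ ≈ 1.737.
p = a·p₁ + b·p₂ ≈ (0.506, 0.552, -0.662); φ = arcsin(p_z) ≈ -41.48°, λ = atan2(p_y, p_x) ≈ 47.50°.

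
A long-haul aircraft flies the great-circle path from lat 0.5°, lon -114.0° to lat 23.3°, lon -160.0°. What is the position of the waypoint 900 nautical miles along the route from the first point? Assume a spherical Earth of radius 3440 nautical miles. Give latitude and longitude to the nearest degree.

≈ lat 8°, lon -127°

Convert each endpoint to a unit vector on the sphere (x = cos φ cos λ, y = cos φ sin λ, z = sin φ).
The central angle between the endpoints is δ = arccos(p₁·p₂) ≈ 0.874 rad (50.1°). The total great-circle distance is δ·R ≈ 0.874 × 3440 ≈ 3008 nmi, so the target fraction is f = 900/3008 ≈ 0.299.
Interpolate at f ≈ 0.299 with slerp weights a = sin((1−f)δ)/sin δ ≈ 0.750, b = sin(fδ)/sin δ ≈ 0.337.
p = a·p₁ + b·p₂ ≈ (-0.596, -0.791, 0.140); φ = arcsin(p_z) ≈ 8.04°, λ = atan2(p_y, p_x) ≈ -127.00°.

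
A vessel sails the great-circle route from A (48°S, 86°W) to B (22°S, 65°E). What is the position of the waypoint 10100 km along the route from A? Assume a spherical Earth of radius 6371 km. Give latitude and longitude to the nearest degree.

≈ (36°S, 59°E)

Convert each endpoint to a unit vector on the sphere (x = cos φ cos λ, y = cos φ sin λ, z = sin φ).
The central angle between the endpoints is δ = arccos(p₁·p₂) ≈ 1.838 rad (105.3°). The total great-circle distance is δ·R ≈ 1.838 × 6371 ≈ 11711 km, so the target fraction is f = 10100/11711 ≈ 0.862.
Interpolate at f ≈ 0.862 with slerp weights a = sin((1−f)δ)/sin δ ≈ 0.259, b = sin(fδ)/sin δ ≈ 1.037.
p = a·p₁ + b·p₂ ≈ (0.418, 0.698, -0.581); φ = arcsin(p_z) ≈ -35.53°, λ = atan2(p_y, p_x) ≈ 59.06°.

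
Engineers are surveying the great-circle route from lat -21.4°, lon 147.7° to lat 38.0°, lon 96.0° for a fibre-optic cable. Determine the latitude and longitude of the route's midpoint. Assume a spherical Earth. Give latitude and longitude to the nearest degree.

From cos δ = sin φ₁ sin φ₂ + cos φ₁ cos φ₂ cos Δλ, the central angle is δ ≈ 1.339 rad (76.7°).
Interpolate at f = 1/2 with slerp weights a = sin((1−f)δ)/sin δ ≈ 0.638, b = sin(fδ)/sin δ ≈ 0.638.
p = a·p₁ + b·p₂ ≈ (-0.554, 0.817, 0.160); φ = arcsin(p_z) ≈ 9.20°, λ = atan2(p_y, p_x) ≈ 124.16°.

≈ lat 9°, lon 124°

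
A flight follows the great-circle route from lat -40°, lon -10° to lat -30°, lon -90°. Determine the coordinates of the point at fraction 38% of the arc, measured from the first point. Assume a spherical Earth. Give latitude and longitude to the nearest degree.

Write both endpoints as unit vectors p₁, p₂ with components (cos φ cos λ, cos φ sin λ, sin φ).
The central angle between the endpoints is δ = arccos(p₁·p₂) ≈ 1.119 rad (64.1°).
Interpolate at f = 0.38 with slerp weights a = sin((1−f)δ)/sin δ ≈ 0.711, b = sin(fδ)/sin δ ≈ 0.459.
p = a·p₁ + b·p₂ ≈ (0.536, -0.492, -0.686); φ = arcsin(p_z) ≈ -43.32°, λ = atan2(p_y, p_x) ≈ -42.52°.

≈ lat -43°, lon -43°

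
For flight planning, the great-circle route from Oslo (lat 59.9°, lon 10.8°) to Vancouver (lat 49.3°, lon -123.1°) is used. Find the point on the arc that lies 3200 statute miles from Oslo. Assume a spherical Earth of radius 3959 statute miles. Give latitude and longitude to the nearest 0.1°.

From cos δ = sin φ₁ sin φ₂ + cos φ₁ cos φ₂ cos Δλ, the central angle is δ ≈ 1.127 rad (64.6°). The total great-circle distance is δ·R ≈ 1.127 × 3959 ≈ 4463 mi, so the target fraction is f = 3200/4463 ≈ 0.717.
Interpolate at f ≈ 0.717 with slerp weights a = sin((1−f)δ)/sin δ ≈ 0.347, b = sin(fδ)/sin δ ≈ 0.801.
p = a·p₁ + b·p₂ ≈ (-0.114, -0.405, 0.907); φ = arcsin(p_z) ≈ 65.14°, λ = atan2(p_y, p_x) ≈ -105.74°.

≈ lat 65.1°, lon -105.7°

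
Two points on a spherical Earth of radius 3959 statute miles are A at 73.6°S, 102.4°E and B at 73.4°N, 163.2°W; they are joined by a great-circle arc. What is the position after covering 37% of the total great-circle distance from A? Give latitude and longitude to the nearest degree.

From cos δ = sin φ₁ sin φ₂ + cos φ₁ cos φ₂ cos Δλ, the central angle is δ ≈ 2.753 rad (157.7°).
Interpolate at f = 0.37 with slerp weights a = sin((1−f)δ)/sin δ ≈ 2.605, b = sin(fδ)/sin δ ≈ 2.248.
p = a·p₁ + b·p₂ ≈ (-0.773, 0.533, -0.345); φ = arcsin(p_z) ≈ -20.17°, λ = atan2(p_y, p_x) ≈ 145.42°.

≈ 20°S, 145°E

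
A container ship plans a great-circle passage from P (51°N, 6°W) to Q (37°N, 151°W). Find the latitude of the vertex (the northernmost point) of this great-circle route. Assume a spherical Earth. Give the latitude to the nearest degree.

≈ 73°N

The great circle lies in the plane with unit normal n̂ = (p₁ × p₂)/|p₁ × p₂|.
Here n̂_z ≈ -0.289; the vertex latitude is φ_max = arccos|n̂_z| ≈ 73.2°.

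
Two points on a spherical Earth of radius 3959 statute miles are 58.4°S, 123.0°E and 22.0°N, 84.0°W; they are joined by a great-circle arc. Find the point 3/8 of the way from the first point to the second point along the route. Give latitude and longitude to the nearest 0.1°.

≈ 57.3°S, 125.9°W

From cos δ = sin φ₁ sin φ₂ + cos φ₁ cos φ₂ cos Δλ, the central angle is δ ≈ 2.422 rad (138.8°).
Interpolate at f = 3/8 with slerp weights a = sin((1−f)δ)/sin δ ≈ 1.514, b = sin(fδ)/sin δ ≈ 1.196.
p = a·p₁ + b·p₂ ≈ (-0.316, -0.437, -0.842); φ = arcsin(p_z) ≈ -57.34°, λ = atan2(p_y, p_x) ≈ -125.88°.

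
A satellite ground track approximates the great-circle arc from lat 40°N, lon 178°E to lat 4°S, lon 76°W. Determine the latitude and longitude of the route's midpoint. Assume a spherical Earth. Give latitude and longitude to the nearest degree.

Write both endpoints as unit vectors p₁, p₂ with components (cos φ cos λ, cos φ sin λ, sin φ).
The central angle between the endpoints is δ = arccos(p₁·p₂) ≈ 1.829 rad (104.8°).
Interpolate at f = 1/2 with slerp weights a = sin((1−f)δ)/sin δ ≈ 0.819, b = sin(fδ)/sin δ ≈ 0.819.
p = a·p₁ + b·p₂ ≈ (-0.430, -0.771, 0.470); φ = arcsin(p_z) ≈ 28.01°, λ = atan2(p_y, p_x) ≈ -119.12°.

≈ lat 28°N, lon 119°W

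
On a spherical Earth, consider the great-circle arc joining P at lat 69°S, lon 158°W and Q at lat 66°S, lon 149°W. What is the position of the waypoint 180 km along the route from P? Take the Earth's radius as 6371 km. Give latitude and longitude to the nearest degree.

≈ lat 68°S, lon 155°W

Convert each endpoint to a unit vector on the sphere (x = cos φ cos λ, y = cos φ sin λ, z = sin φ).
The central angle between the endpoints is δ = arccos(p₁·p₂) ≈ 0.080 rad (4.6°). The total great-circle distance is δ·R ≈ 0.080 × 6371 ≈ 507 km, so the target fraction is f = 180/507 ≈ 0.355.
Interpolate at f ≈ 0.355 with slerp weights a = sin((1−f)δ)/sin δ ≈ 0.645, b = sin(fδ)/sin δ ≈ 0.355.
p = a·p₁ + b·p₂ ≈ (-0.338, -0.161, -0.927); φ = arcsin(p_z) ≈ -67.99°, λ = atan2(p_y, p_x) ≈ -154.54°.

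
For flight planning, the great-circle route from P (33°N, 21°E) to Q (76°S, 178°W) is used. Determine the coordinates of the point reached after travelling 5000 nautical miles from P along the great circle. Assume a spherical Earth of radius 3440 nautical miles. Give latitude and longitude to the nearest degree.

Convert each endpoint to a unit vector on the sphere (x = cos φ cos λ, y = cos φ sin λ, z = sin φ).
The central angle between the endpoints is δ = arccos(p₁·p₂) ≈ 2.375 rad (136.1°). The total great-circle distance is δ·R ≈ 2.375 × 3440 ≈ 8170 nmi, so the target fraction is f = 5000/8170 ≈ 0.612.
Interpolate at f ≈ 0.612 with slerp weights a = sin((1−f)δ)/sin δ ≈ 1.148, b = sin(fδ)/sin δ ≈ 1.432.
p = a·p₁ + b·p₂ ≈ (0.553, 0.333, -0.764); φ = arcsin(p_z) ≈ -49.80°, λ = atan2(p_y, p_x) ≈ 31.06°.

≈ (50°S, 31°E)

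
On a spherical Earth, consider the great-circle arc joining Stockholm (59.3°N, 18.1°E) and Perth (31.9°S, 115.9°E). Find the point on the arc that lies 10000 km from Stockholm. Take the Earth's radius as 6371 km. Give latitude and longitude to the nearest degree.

Convert each endpoint to a unit vector on the sphere (x = cos φ cos λ, y = cos φ sin λ, z = sin φ).
The central angle between the endpoints is δ = arccos(p₁·p₂) ≈ 2.110 rad (120.9°). The total great-circle distance is δ·R ≈ 2.110 × 6371 ≈ 13441 km, so the target fraction is f = 10000/13441 ≈ 0.744.
Interpolate at f ≈ 0.744 with slerp weights a = sin((1−f)δ)/sin δ ≈ 0.599, b = sin(fδ)/sin δ ≈ 1.165.
p = a·p₁ + b·p₂ ≈ (-0.141, 0.985, -0.101); φ = arcsin(p_z) ≈ -5.77°, λ = atan2(p_y, p_x) ≈ 98.17°.

≈ 6°S, 98°E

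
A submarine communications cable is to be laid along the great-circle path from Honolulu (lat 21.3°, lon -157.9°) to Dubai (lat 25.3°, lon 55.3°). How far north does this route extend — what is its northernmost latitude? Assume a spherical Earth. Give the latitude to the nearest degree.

The great circle lies in the plane with unit normal n̂ = (p₁ × p₂)/|p₁ × p₂|.
Here n̂_z ≈ -0.552; the vertex latitude is φ_max = arccos|n̂_z| ≈ 56.5°.
Check via Clairaut: cos φ_max = |cos φ₁| · sin C = cos(21.3°)·sin(36.3°) ≈ 0.552, again giving ≈ 56.5°.

≈ 56°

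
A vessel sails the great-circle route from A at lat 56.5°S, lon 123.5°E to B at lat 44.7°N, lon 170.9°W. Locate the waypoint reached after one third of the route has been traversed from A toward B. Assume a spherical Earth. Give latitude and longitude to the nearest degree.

≈ lat 24°S, lon 153°E

The haversine formula gives a central angle δ ≈ 2.009 rad (115.1°) between the endpoints.
Interpolate at f = 1/3 with slerp weights a = sin((1−f)δ)/sin δ ≈ 1.075, b = sin(fδ)/sin δ ≈ 0.686.
p = a·p₁ + b·p₂ ≈ (-0.809, 0.418, -0.414); φ = arcsin(p_z) ≈ -24.47°, λ = atan2(p_y, p_x) ≈ 152.68°.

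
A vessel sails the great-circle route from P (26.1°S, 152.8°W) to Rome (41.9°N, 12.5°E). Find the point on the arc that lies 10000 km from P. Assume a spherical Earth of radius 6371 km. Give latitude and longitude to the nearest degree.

≈ (48°N, 96°W)

From cos δ = sin φ₁ sin φ₂ + cos φ₁ cos φ₂ cos Δλ, the central angle is δ ≈ 2.794 rad (160.1°). The total great-circle distance is δ·R ≈ 2.794 × 6371 ≈ 17803 km, so the target fraction is f = 10000/17803 ≈ 0.562.
Interpolate at f ≈ 0.562 with slerp weights a = sin((1−f)δ)/sin δ ≈ 2.765, b = sin(fδ)/sin δ ≈ 2.939.
p = a·p₁ + b·p₂ ≈ (-0.073, -0.661, 0.746); φ = arcsin(p_z) ≈ 48.28°, λ = atan2(p_y, p_x) ≈ -96.27°.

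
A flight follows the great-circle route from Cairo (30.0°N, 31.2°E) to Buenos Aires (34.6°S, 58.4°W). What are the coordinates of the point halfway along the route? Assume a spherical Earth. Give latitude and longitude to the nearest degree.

≈ (3°S, 12°W)

Convert each endpoint to a unit vector on the sphere (x = cos φ cos λ, y = cos φ sin λ, z = sin φ).
The central angle between the endpoints is δ = arccos(p₁·p₂) ≈ 1.853 rad (106.2°).
Interpolate at f = 1/2 with slerp weights a = sin((1−f)δ)/sin δ ≈ 0.833, b = sin(fδ)/sin δ ≈ 0.833.
p = a·p₁ + b·p₂ ≈ (0.976, -0.210, -0.056); φ = arcsin(p_z) ≈ -3.24°, λ = atan2(p_y, p_x) ≈ -12.16°.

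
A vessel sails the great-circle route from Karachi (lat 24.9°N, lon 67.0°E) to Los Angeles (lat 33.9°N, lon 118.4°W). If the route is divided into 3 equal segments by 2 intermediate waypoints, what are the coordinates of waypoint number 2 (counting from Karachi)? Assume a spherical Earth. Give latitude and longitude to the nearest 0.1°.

≈ lat 73.7°N, lon 131.6°W

Convert each endpoint to a unit vector on the sphere (x = cos φ cos λ, y = cos φ sin λ, z = sin φ).
The central angle between the endpoints is δ = arccos(p₁·p₂) ≈ 2.111 rad (121.0°).
Interpolate at f = 2/3 with slerp weights a = sin((1−f)δ)/sin δ ≈ 0.755, b = sin(fδ)/sin δ ≈ 1.151.
p = a·p₁ + b·p₂ ≈ (-0.187, -0.210, 0.960); φ = arcsin(p_z) ≈ 73.67°, λ = atan2(p_y, p_x) ≈ -131.65°.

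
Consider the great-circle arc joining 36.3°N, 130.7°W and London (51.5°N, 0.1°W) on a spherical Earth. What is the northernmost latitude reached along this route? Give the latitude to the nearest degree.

≈ 67°N

The great circle lies in the plane with unit normal n̂ = (p₁ × p₂)/|p₁ × p₂|.
Here n̂_z ≈ +0.385; the vertex latitude is φ_max = arccos|n̂_z| ≈ 67.4°.
Check via Clairaut: cos φ_max = |cos φ₁| · sin C = cos(36.3°)·sin(28.5°) ≈ 0.385, again giving ≈ 67.4°.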